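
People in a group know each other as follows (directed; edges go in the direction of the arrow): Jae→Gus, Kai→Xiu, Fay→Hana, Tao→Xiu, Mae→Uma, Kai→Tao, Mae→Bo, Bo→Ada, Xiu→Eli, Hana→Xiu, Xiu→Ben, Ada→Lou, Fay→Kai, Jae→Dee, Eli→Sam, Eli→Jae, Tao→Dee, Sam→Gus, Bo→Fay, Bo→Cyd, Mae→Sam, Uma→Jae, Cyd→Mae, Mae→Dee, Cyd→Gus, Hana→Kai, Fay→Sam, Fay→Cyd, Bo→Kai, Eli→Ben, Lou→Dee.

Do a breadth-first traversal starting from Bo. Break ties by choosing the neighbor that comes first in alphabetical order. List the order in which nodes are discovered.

Visit Bo; enqueue Ada, Cyd, Fay, Kai → queue [Ada, Cyd, Fay, Kai]
Visit Ada; enqueue Lou → queue [Cyd, Fay, Kai, Lou]
Visit Cyd; enqueue Gus, Mae → queue [Fay, Kai, Lou, Gus, Mae]
Visit Fay; enqueue Hana, Sam → queue [Kai, Lou, Gus, Mae, Hana, Sam]
Visit Kai; enqueue Tao, Xiu → queue [Lou, Gus, Mae, Hana, Sam, Tao, Xiu]
Visit Lou; enqueue Dee → queue [Gus, Mae, Hana, Sam, Tao, Xiu, Dee]
Visit Gus → queue [Mae, Hana, Sam, Tao, Xiu, Dee]
Visit Mae; enqueue Uma → queue [Hana, Sam, Tao, Xiu, Dee, Uma]
Visit Hana → queue [Sam, Tao, Xiu, Dee, Uma]
Visit Sam → queue [Tao, Xiu, Dee, Uma]
Visit Tao → queue [Xiu, Dee, Uma]
Visit Xiu; enqueue Ben, Eli → queue [Dee, Uma, Ben, Eli]
Visit Dee → queue [Uma, Ben, Eli]
Visit Uma; enqueue Jae → queue [Ben, Eli, Jae]
Visit Ben → queue [Eli, Jae]
Visit Eli → queue [Jae]
Visit Jae → queue []

Bo, Ada, Cyd, Fay, Kai, Lou, Gus, Mae, Hana, Sam, Tao, Xiu, Dee, Uma, Ben, Eli, Jae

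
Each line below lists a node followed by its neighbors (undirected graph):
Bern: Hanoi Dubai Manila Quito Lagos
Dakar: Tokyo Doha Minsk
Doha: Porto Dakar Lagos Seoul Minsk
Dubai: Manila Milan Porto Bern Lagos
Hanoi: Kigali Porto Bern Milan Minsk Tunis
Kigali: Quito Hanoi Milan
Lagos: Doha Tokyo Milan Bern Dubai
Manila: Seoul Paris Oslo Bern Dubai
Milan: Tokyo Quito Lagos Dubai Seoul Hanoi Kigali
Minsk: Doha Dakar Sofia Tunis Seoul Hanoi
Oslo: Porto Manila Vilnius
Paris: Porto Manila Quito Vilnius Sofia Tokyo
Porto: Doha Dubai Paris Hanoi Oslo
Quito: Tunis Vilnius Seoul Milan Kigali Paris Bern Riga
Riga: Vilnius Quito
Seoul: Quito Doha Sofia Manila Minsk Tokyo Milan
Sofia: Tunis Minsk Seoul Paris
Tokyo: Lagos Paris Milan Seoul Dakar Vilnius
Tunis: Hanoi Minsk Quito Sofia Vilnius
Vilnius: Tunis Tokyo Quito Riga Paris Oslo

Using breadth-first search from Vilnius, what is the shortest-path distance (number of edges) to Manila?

2

Level 0: Vilnius
Level 1: Oslo, Paris, Quito, Riga, Tokyo, Tunis
Level 2: Bern, Dakar, Hanoi, Kigali, Lagos, Manila, Milan, Minsk, Porto, Seoul, Sofia
Level 3: Doha, Dubai
Manila first appears at level 2.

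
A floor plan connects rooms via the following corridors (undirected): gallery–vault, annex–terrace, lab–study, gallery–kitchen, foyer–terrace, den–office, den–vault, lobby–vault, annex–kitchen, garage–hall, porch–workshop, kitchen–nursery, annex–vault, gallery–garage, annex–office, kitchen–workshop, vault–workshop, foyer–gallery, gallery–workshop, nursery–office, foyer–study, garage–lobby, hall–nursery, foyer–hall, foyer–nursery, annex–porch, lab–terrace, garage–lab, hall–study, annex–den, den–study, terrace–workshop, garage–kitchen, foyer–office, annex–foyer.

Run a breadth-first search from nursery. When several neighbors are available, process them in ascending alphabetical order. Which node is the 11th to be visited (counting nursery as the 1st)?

workshop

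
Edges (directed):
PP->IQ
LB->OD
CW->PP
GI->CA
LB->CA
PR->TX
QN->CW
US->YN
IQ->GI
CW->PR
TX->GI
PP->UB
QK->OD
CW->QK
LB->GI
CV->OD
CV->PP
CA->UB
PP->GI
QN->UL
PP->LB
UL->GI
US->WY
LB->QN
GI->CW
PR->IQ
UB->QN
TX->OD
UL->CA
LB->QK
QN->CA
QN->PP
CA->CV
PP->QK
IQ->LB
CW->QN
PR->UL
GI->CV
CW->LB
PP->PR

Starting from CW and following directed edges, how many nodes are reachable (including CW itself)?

14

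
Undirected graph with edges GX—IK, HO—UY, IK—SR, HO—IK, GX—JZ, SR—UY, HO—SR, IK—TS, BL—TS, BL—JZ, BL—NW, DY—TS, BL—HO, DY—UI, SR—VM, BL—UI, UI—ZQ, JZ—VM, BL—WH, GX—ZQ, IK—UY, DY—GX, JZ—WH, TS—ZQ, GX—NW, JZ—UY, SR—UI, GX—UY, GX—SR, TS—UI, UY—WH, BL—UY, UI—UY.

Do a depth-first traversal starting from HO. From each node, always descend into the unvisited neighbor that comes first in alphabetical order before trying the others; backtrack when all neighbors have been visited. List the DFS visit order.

HO → BL → JZ → GX → DY → TS → IK → SR → UI → UY → WH → ZQ → VM → NW

Visit HO
HO → BL
BL → JZ
JZ → GX
GX → DY
DY → TS
TS → IK
IK → SR
SR → UI
UI → UY
UY → WH
UI → ZQ
SR → VM
GX → NW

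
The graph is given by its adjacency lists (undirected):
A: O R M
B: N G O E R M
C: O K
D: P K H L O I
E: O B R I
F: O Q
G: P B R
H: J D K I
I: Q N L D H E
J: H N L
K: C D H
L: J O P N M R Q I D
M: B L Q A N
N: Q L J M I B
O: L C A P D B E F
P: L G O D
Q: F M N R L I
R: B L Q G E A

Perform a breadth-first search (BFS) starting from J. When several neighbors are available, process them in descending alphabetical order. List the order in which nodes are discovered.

J N L H Q M I B R P O D K F A E G C

Visit J; enqueue N, L, H → queue [N, L, H]
Visit N; enqueue Q, M, I, B → queue [L, H, Q, M, I, B]
Visit L; enqueue R, P, O, D → queue [H, Q, M, I, B, R, P, O, D]
Visit H; enqueue K → queue [Q, M, I, B, R, P, O, D, K]
Visit Q; enqueue F → queue [M, I, B, R, P, O, D, K, F]
Visit M; enqueue A → queue [I, B, R, P, O, D, K, F, A]
Visit I; enqueue E → queue [B, R, P, O, D, K, F, A, E]
Visit B; enqueue G → queue [R, P, O, D, K, F, A, E, G]
Visit R → queue [P, O, D, K, F, A, E, G]
Visit P → queue [O, D, K, F, A, E, G]
Visit O; enqueue C → queue [D, K, F, A, E, G, C]
Visit D → queue [K, F, A, E, G, C]
Visit K → queue [F, A, E, G, C]
Visit F → queue [A, E, G, C]
Visit A → queue [E, G, C]
Visit E → queue [G, C]
Visit G → queue [C]
Visit C → queue []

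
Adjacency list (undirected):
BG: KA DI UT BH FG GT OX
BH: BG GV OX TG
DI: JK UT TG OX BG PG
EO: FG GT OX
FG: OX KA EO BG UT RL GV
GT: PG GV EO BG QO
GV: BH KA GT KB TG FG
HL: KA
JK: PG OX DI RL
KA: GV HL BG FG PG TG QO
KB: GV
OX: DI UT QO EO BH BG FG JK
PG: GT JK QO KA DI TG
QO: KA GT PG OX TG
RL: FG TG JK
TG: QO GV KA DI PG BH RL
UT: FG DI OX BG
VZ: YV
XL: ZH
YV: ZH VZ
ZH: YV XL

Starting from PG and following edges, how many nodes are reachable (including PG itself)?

BFS from PG visits: PG, GT, JK, QO, KA, DI, TG, GV, EO, BG, OX, RL, HL, FG, UT, BH, KB
Reachable nodes: 17 of 21 total.

17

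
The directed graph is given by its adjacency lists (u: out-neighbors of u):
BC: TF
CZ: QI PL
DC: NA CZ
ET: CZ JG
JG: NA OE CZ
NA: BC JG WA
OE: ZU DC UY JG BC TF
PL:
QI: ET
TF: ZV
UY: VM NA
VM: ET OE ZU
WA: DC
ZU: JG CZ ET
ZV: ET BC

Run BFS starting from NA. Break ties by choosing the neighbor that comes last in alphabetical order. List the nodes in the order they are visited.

Visit NA; enqueue WA, JG, BC → queue [WA, JG, BC]
Visit WA; enqueue DC → queue [JG, BC, DC]
Visit JG; enqueue OE, CZ → queue [BC, DC, OE, CZ]
Visit BC; enqueue TF → queue [DC, OE, CZ, TF]
Visit DC → queue [OE, CZ, TF]
Visit OE; enqueue ZU, UY → queue [CZ, TF, ZU, UY]
Visit CZ; enqueue QI, PL → queue [TF, ZU, UY, QI, PL]
Visit TF; enqueue ZV → queue [ZU, UY, QI, PL, ZV]
Visit ZU; enqueue ET → queue [UY, QI, PL, ZV, ET]
Visit UY; enqueue VM → queue [QI, PL, ZV, ET, VM]
Visit QI → queue [PL, ZV, ET, VM]
Visit PL → queue [ZV, ET, VM]
Visit ZV → queue [ET, VM]
Visit ET → queue [VM]
Visit VM → queue []

NA, WA, JG, BC, DC, OE, CZ, TF, ZU, UY, QI, PL, ZV, ET, VM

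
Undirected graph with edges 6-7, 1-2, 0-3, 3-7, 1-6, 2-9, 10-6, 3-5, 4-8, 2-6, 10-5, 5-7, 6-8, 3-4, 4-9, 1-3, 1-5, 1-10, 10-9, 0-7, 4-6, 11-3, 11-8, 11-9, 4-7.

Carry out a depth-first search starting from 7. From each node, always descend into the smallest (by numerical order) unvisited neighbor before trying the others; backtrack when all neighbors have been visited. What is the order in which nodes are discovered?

7 → 0 → 3 → 1 → 2 → 6 → 4 → 8 → 11 → 9 → 10 → 5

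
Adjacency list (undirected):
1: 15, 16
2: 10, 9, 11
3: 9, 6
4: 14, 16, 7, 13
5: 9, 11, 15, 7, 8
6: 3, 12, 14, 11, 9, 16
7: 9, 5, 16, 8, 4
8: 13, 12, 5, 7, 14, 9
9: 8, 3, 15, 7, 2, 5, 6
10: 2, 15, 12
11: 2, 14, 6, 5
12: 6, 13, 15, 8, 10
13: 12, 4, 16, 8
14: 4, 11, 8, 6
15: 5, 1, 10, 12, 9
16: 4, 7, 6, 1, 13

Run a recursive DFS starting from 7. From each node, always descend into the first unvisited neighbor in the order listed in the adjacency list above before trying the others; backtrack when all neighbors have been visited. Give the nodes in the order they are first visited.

Visit 7
7 → 9
9 → 8
8 → 13
13 → 12
12 → 6
6 → 3
6 → 14
14 → 4
4 → 16
16 → 1
1 → 15
15 → 5
5 → 11
11 → 2
2 → 10

7 -> 9 -> 8 -> 13 -> 12 -> 6 -> 3 -> 14 -> 4 -> 16 -> 1 -> 15 -> 5 -> 11 -> 2 -> 10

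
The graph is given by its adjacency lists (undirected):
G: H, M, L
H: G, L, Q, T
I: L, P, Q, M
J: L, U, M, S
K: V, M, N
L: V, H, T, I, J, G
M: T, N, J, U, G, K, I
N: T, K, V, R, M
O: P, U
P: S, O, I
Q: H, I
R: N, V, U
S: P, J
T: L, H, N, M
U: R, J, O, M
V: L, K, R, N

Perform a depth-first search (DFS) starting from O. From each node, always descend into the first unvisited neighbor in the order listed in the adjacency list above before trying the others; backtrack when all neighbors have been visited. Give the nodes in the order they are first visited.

O P S J L V K M T H G Q I N R U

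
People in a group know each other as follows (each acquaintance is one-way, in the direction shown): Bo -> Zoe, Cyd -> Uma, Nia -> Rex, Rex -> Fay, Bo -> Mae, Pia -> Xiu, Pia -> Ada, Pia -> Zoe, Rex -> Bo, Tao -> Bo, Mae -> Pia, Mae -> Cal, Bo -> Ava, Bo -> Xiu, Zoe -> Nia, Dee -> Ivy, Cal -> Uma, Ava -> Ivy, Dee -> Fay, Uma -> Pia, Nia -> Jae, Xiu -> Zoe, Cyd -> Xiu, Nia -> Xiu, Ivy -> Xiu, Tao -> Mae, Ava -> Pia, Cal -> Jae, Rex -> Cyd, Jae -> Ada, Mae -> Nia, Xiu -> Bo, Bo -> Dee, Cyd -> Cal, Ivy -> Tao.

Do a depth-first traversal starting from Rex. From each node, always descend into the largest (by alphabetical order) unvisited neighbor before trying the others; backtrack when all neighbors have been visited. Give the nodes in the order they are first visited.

Visit Rex
Rex → Fay
Rex → Cyd
Cyd → Xiu
Xiu → Zoe
Zoe → Nia
Nia → Jae
Jae → Ada
Xiu → Bo
Bo → Mae
Mae → Pia
Mae → Cal
Cal → Uma
Bo → Dee
Dee → Ivy
Ivy → Tao
Bo → Ava

Rex, Fay, Cyd, Xiu, Zoe, Nia, Jae, Ada, Bo, Mae, Pia, Cal, Uma, Dee, Ivy, Tao, Ava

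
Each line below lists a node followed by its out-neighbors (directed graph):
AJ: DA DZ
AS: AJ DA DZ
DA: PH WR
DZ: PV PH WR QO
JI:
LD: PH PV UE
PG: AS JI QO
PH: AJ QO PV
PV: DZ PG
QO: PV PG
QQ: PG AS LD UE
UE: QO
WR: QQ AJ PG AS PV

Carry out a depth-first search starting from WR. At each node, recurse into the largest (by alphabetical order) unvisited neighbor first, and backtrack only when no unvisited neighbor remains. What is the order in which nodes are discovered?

WR -> QQ -> UE -> QO -> PV -> PG -> JI -> AS -> DZ -> PH -> AJ -> DA -> LD

Visit WR
WR → QQ
QQ → UE
UE → QO
QO → PV
PV → PG
PG → JI
PG → AS
AS → DZ
DZ → PH
PH → AJ
AJ → DA
QQ → LD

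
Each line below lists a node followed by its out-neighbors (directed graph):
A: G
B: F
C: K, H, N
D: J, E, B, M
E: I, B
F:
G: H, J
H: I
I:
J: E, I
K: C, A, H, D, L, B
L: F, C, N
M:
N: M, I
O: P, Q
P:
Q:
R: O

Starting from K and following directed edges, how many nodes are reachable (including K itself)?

14

BFS from K visits: K, C, A, H, D, L, B, N, G, I, J, E, M, F
Reachable nodes: 14 of 18 total.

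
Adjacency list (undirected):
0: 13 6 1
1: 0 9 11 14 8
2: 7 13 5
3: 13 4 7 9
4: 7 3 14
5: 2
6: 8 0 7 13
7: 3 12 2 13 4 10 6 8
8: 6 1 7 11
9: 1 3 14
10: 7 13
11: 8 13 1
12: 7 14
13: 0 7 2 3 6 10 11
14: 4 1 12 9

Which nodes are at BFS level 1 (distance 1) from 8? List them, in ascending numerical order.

Level 0: 8
Level 1: 1, 6, 7, 11
Level 2: 0, 2, 3, 4, 9, 10, 12, 13, 14
Level 3: 5

1, 6, 7, 11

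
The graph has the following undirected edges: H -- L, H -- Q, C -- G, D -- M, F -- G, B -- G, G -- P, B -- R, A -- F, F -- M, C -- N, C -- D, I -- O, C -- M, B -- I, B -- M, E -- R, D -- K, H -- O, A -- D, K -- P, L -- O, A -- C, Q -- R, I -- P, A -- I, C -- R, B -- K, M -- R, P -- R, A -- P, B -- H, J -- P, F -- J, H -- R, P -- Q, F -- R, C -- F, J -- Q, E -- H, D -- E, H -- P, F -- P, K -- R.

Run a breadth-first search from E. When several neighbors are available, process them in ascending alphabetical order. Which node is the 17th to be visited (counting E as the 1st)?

N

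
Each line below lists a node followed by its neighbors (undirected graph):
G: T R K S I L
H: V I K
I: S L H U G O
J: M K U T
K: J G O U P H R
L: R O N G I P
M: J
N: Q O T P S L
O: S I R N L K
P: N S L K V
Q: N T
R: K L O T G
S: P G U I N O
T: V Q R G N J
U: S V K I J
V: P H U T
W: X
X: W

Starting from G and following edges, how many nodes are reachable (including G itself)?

16

BFS from G visits: G, I, K, L, R, S, T, H, O, U, J, P, N, Q, V, M
Reachable nodes: 16 of 18 total.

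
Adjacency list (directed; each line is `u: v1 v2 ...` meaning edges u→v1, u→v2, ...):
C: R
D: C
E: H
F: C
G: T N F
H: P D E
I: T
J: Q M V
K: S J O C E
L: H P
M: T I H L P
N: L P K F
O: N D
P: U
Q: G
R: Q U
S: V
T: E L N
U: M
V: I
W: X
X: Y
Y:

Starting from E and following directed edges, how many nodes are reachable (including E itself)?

BFS from E visits: E, H, P, D, U, C, M, R, T, I, L, Q, N, G, K, F, S, J, O, V
Reachable nodes: 20 of 23 total.

20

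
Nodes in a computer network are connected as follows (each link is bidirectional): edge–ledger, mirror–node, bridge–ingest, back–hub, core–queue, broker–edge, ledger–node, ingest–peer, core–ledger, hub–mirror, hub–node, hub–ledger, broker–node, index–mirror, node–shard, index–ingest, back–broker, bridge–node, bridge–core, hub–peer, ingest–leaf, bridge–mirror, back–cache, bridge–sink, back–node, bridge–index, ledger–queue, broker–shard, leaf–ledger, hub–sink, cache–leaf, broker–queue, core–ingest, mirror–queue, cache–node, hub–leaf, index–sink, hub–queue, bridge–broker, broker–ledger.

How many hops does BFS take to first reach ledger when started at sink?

2

Level 0: sink
Level 1: bridge, hub, index
Level 2: back, broker, core, ingest, leaf, ledger, mirror, node, peer, queue
Level 3: cache, edge, shard
ledger first appears at level 2.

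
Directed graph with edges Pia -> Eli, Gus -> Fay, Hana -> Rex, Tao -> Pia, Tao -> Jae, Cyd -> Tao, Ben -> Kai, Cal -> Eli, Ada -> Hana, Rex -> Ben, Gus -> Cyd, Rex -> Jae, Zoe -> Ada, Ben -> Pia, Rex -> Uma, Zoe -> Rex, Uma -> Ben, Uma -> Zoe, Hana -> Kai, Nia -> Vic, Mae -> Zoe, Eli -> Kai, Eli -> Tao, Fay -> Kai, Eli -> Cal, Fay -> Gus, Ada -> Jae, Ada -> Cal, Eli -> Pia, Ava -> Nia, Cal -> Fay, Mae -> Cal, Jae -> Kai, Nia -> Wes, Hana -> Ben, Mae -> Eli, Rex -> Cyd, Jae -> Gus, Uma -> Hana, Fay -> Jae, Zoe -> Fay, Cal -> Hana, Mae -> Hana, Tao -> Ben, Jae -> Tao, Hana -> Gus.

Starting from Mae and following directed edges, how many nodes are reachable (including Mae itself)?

16

BFS from Mae visits: Mae, Cal, Eli, Hana, Zoe, Fay, Kai, Pia, Tao, Ben, Gus, Rex, Ada, Jae, Cyd, Uma
Reachable nodes: 16 of 20 total.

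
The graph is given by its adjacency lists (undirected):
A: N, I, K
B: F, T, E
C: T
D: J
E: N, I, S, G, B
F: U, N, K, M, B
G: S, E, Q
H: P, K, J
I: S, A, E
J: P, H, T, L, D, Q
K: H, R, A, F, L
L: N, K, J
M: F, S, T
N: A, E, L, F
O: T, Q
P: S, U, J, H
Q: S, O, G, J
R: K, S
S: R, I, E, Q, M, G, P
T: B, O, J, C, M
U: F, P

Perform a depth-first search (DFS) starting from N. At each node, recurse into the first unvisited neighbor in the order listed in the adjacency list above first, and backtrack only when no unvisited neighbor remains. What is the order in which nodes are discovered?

N, A, I, S, R, K, H, P, U, F, M, T, B, E, G, Q, O, J, L, D, C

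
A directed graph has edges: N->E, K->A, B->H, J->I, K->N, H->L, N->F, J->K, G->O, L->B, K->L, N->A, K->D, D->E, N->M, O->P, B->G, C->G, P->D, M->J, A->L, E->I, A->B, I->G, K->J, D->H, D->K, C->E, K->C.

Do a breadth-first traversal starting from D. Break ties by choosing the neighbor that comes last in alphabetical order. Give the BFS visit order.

D, K, H, E, N, L, J, C, A, I, M, F, B, G, O, P

Visit D; enqueue K, H, E → queue [K, H, E]
Visit K; enqueue N, L, J, C, A → queue [H, E, N, L, J, C, A]
Visit H → queue [E, N, L, J, C, A]
Visit E; enqueue I → queue [N, L, J, C, A, I]
Visit N; enqueue M, F → queue [L, J, C, A, I, M, F]
Visit L; enqueue B → queue [J, C, A, I, M, F, B]
Visit J → queue [C, A, I, M, F, B]
Visit C; enqueue G → queue [A, I, M, F, B, G]
Visit A → queue [I, M, F, B, G]
Visit I → queue [M, F, B, G]
Visit M → queue [F, B, G]
Visit F → queue [B, G]
Visit B → queue [G]
Visit G; enqueue O → queue [O]
Visit O; enqueue P → queue [P]
Visit P → queue []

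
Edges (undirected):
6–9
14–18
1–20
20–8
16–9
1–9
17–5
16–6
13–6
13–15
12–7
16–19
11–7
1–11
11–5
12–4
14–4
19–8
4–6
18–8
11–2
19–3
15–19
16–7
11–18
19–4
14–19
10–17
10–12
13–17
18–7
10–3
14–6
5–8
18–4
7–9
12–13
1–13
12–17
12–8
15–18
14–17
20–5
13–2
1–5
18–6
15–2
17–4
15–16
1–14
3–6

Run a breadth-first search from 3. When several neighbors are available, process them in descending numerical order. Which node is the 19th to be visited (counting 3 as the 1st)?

Visit 3; enqueue 19, 10, 6 → queue [19, 10, 6]
Visit 19; enqueue 16, 15, 14, 8, 4 → queue [10, 6, 16, 15, 14, 8, 4]
Visit 10; enqueue 17, 12 → queue [6, 16, 15, 14, 8, 4, 17, 12]
Visit 6; enqueue 18, 13, 9 → queue [16, 15, 14, 8, 4, 17, 12, 18, 13, 9]
Visit 16; enqueue 7 → queue [15, 14, 8, 4, 17, 12, 18, 13, 9, 7]
Visit 15; enqueue 2 → queue [14, 8, 4, 17, 12, 18, 13, 9, 7, 2]
Visit 14; enqueue 1 → queue [8, 4, 17, 12, 18, 13, 9, 7, 2, 1]
Visit 8; enqueue 20, 5 → queue [4, 17, 12, 18, 13, 9, 7, 2, 1, 20, 5]
Visit 4 → queue [17, 12, 18, 13, 9, 7, 2, 1, 20, 5]
Visit 17 → queue [12, 18, 13, 9, 7, 2, 1, 20, 5]
Visit 12 → queue [18, 13, 9, 7, 2, 1, 20, 5]
Visit 18; enqueue 11 → queue [13, 9, 7, 2, 1, 20, 5, 11]
Visit 13 → queue [9, 7, 2, 1, 20, 5, 11]
Visit 9 → queue [7, 2, 1, 20, 5, 11]
Visit 7 → queue [2, 1, 20, 5, 11]
Visit 2 → queue [1, 20, 5, 11]
Visit 1 → queue [20, 5, 11]
Visit 20 → queue [5, 11]
Visit 5 → queue [11]
Visit 11 → queue []

Visit order: 3, 19, 10, 6, 16, 15, 14, 8, 4, 17, 12, 18, 13, 9, 7, 2, 1, 20, 5, 11

5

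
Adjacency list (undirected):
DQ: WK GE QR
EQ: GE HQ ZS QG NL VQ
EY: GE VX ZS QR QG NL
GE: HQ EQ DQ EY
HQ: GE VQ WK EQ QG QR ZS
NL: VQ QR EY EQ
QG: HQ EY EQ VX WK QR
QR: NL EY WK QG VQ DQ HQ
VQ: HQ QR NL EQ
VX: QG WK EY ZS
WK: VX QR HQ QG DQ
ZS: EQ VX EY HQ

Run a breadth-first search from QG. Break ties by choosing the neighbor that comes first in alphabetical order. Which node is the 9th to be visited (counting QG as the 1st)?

NL

Visit QG; enqueue EQ, EY, HQ, QR, VX, WK → queue [EQ, EY, HQ, QR, VX, WK]
Visit EQ; enqueue GE, NL, VQ, ZS → queue [EY, HQ, QR, VX, WK, GE, NL, VQ, ZS]
Visit EY → queue [HQ, QR, VX, WK, GE, NL, VQ, ZS]
Visit HQ → queue [QR, VX, WK, GE, NL, VQ, ZS]
Visit QR; enqueue DQ → queue [VX, WK, GE, NL, VQ, ZS, DQ]
Visit VX → queue [WK, GE, NL, VQ, ZS, DQ]
Visit WK → queue [GE, NL, VQ, ZS, DQ]
Visit GE → queue [NL, VQ, ZS, DQ]
Visit NL → queue [VQ, ZS, DQ]
Visit VQ → queue [ZS, DQ]
Visit ZS → queue [DQ]
Visit DQ → queue []

Visit order: QG, EQ, EY, HQ, QR, VX, WK, GE, NL, VQ, ZS, DQ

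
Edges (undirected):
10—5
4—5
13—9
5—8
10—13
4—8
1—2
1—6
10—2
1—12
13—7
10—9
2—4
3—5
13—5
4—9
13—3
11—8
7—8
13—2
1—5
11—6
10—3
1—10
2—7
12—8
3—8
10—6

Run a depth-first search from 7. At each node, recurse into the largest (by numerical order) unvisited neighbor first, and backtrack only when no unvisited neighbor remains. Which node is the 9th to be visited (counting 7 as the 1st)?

Visit 7
7 → 13
13 → 10
10 → 9
9 → 4
4 → 8
8 → 12
12 → 1
1 → 6
6 → 11
1 → 5
5 → 3
1 → 2

Visit order: 7, 13, 10, 9, 4, 8, 12, 1, 6, 11, 5, 3, 2

6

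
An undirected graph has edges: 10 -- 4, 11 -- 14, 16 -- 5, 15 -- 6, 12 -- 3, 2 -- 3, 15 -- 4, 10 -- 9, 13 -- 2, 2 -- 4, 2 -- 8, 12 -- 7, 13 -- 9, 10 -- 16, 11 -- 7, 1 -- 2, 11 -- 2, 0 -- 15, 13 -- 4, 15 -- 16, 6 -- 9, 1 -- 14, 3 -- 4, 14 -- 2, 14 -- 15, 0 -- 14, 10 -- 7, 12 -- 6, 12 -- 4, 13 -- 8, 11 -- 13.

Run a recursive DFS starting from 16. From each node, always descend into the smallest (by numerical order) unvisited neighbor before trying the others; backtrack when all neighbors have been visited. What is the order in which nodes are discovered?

16 → 5 → 10 → 4 → 2 → 1 → 14 → 0 → 15 → 6 → 9 → 13 → 8 → 11 → 7 → 12 → 3

Visit 16
16 → 5
16 → 10
10 → 4
4 → 2
2 → 1
1 → 14
14 → 0
0 → 15
15 → 6
6 → 9
9 → 13
13 → 8
13 → 11
11 → 7
7 → 12
12 → 3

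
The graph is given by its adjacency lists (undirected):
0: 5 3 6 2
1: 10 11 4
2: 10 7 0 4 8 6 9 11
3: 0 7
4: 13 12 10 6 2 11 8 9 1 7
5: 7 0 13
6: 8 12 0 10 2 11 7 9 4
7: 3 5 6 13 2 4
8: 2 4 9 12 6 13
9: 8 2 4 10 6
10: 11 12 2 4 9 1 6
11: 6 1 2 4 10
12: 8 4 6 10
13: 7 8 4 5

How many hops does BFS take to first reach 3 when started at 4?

Level 0: 4
Level 1: 1, 2, 6, 7, 8, 9, 10, 11, 12, 13
Level 2: 0, 3, 5
3 first appears at level 2.

2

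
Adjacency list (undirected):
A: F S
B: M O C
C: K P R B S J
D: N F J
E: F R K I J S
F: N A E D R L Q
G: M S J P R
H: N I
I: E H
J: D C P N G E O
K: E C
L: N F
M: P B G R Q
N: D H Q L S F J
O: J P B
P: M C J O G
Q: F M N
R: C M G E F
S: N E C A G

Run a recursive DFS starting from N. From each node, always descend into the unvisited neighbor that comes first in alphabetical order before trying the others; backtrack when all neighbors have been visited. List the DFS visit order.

Visit N
N → D
D → F
F → A
A → S
S → C
C → B
B → M
M → G
G → J
J → E
E → I
I → H
E → K
E → R
J → O
O → P
M → Q
F → L

N -> D -> F -> A -> S -> C -> B -> M -> G -> J -> E -> I -> H -> K -> R -> O -> P -> Q -> L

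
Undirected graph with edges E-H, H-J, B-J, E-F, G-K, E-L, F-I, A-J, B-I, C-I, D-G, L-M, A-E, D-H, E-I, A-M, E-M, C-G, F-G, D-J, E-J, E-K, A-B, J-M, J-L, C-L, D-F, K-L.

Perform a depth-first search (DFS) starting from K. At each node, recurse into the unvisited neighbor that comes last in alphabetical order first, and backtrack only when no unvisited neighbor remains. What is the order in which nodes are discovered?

K -> L -> M -> J -> H -> E -> I -> F -> G -> D -> C -> B -> A

Visit K
K → L
L → M
M → J
J → H
H → E
E → I
I → F
F → G
G → D
G → C
I → B
B → A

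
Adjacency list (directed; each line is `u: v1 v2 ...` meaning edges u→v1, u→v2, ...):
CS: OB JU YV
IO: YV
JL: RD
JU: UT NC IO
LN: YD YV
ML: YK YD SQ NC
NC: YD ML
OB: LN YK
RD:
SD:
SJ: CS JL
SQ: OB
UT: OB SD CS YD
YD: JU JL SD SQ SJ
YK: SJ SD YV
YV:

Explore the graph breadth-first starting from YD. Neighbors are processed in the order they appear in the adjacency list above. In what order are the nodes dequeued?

Visit YD; enqueue JU, JL, SD, SQ, SJ → queue [JU, JL, SD, SQ, SJ]
Visit JU; enqueue UT, NC, IO → queue [JL, SD, SQ, SJ, UT, NC, IO]
Visit JL; enqueue RD → queue [SD, SQ, SJ, UT, NC, IO, RD]
Visit SD → queue [SQ, SJ, UT, NC, IO, RD]
Visit SQ; enqueue OB → queue [SJ, UT, NC, IO, RD, OB]
Visit SJ; enqueue CS → queue [UT, NC, IO, RD, OB, CS]
Visit UT → queue [NC, IO, RD, OB, CS]
Visit NC; enqueue ML → queue [IO, RD, OB, CS, ML]
Visit IO; enqueue YV → queue [RD, OB, CS, ML, YV]
Visit RD → queue [OB, CS, ML, YV]
Visit OB; enqueue LN, YK → queue [CS, ML, YV, LN, YK]
Visit CS → queue [ML, YV, LN, YK]
Visit ML → queue [YV, LN, YK]
Visit YV → queue [LN, YK]
Visit LN → queue [YK]
Visit YK → queue []

YD -> JU -> JL -> SD -> SQ -> SJ -> UT -> NC -> IO -> RD -> OB -> CS -> ML -> YV -> LN -> YK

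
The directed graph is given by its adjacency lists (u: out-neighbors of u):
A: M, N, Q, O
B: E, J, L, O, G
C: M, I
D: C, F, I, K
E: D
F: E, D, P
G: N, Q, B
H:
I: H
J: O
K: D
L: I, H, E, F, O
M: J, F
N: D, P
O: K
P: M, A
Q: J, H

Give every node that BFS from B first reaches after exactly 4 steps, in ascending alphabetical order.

A, M

Level 0: B
Level 1: E, G, J, L, O
Level 2: D, F, H, I, K, N, Q
Level 3: C, P
Level 4: A, M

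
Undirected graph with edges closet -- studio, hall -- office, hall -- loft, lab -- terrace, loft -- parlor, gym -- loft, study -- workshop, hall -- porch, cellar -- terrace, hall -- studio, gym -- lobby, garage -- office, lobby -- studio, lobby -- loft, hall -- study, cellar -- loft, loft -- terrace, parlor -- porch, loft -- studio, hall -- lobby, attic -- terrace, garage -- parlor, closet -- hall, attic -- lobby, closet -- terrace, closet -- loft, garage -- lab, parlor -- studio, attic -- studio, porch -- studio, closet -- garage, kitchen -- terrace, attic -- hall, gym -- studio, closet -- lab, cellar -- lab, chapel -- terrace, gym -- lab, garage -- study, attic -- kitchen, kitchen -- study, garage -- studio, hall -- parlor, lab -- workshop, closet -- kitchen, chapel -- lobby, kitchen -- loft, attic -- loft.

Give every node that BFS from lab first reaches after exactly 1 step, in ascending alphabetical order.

cellar, closet, garage, gym, terrace, workshop

Level 0: lab
Level 1: cellar, closet, garage, gym, terrace, workshop
Level 2: attic, chapel, hall, kitchen, lobby, loft, office, parlor, studio, study
Level 3: porch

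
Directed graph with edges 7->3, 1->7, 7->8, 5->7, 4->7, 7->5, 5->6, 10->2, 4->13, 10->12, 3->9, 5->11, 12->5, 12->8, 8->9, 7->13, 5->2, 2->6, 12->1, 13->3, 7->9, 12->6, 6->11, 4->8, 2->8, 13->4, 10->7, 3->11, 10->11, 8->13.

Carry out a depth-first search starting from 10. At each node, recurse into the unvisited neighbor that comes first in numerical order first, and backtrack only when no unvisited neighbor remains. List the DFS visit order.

Visit 10
10 → 2
2 → 6
6 → 11
2 → 8
8 → 9
8 → 13
13 → 3
13 → 4
4 → 7
7 → 5
10 → 12
12 → 1

10 -> 2 -> 6 -> 11 -> 8 -> 9 -> 13 -> 3 -> 4 -> 7 -> 5 -> 12 -> 1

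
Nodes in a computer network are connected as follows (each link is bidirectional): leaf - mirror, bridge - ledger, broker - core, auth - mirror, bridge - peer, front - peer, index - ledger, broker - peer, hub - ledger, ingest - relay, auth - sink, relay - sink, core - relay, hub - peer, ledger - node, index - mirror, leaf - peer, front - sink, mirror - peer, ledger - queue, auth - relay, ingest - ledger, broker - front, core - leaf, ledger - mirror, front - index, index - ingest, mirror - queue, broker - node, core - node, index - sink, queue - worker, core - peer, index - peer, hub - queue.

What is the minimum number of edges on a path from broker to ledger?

2

Level 0: broker
Level 1: core, front, node, peer
Level 2: bridge, hub, index, leaf, ledger, mirror, relay, sink
Level 3: auth, ingest, queue
Level 4: worker
ledger first appears at level 2.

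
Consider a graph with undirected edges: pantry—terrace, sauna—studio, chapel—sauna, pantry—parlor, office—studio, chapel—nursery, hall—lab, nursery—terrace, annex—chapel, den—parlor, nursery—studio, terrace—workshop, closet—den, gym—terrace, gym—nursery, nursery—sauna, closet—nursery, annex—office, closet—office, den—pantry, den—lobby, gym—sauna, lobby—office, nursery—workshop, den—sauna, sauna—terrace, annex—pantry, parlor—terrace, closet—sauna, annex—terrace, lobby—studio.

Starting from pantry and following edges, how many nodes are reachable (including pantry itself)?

BFS from pantry visits: pantry, terrace, parlor, den, annex, workshop, sauna, nursery, gym, lobby, closet, office, chapel, studio
Reachable nodes: 14 of 16 total.

14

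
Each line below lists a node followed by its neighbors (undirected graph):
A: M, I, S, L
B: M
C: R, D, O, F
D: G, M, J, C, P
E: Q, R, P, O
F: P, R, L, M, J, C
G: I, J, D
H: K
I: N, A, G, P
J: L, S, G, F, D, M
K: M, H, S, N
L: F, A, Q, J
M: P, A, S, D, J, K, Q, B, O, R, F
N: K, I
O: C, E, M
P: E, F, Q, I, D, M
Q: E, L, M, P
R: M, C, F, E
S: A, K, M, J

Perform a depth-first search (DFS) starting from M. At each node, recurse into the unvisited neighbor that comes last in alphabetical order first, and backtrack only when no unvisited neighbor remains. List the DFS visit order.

M → S → K → N → I → P → Q → L → J → G → D → C → R → F → E → O → A → H → B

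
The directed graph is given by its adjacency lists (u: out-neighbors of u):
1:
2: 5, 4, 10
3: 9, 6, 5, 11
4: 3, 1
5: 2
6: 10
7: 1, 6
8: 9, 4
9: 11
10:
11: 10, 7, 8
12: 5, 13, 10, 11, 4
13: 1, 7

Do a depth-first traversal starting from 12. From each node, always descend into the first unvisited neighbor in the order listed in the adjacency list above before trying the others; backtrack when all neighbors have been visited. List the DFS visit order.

12, 5, 2, 4, 3, 9, 11, 10, 7, 1, 6, 8, 13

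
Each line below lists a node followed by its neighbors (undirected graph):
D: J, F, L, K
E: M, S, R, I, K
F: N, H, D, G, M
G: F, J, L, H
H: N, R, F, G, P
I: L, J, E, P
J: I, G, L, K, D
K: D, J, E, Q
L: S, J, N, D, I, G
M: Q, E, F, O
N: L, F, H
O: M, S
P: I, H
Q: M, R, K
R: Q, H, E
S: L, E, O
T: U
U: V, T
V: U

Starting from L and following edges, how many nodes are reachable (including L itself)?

BFS from L visits: L, S, J, N, D, I, G, E, O, K, F, H, P, M, R, Q
Reachable nodes: 16 of 19 total.

16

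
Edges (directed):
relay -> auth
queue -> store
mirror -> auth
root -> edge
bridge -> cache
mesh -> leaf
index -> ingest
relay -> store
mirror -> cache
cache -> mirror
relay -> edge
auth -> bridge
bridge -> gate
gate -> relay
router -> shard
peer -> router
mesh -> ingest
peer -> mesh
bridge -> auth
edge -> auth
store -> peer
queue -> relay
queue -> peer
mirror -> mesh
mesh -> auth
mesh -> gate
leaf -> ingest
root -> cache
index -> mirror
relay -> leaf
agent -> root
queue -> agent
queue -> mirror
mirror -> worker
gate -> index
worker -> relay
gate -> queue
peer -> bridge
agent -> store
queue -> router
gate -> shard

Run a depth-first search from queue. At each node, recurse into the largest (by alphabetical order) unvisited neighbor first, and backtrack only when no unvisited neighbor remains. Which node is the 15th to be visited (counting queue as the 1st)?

mirror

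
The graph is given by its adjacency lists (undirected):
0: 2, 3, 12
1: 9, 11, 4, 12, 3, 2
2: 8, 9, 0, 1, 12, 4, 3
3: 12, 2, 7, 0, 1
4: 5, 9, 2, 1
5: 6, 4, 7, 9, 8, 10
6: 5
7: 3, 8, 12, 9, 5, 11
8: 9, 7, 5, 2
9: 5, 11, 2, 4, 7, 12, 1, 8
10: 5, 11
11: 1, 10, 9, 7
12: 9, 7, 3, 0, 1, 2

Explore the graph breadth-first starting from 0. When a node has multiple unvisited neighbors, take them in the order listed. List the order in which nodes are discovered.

Visit 0; enqueue 2, 3, 12 → queue [2, 3, 12]
Visit 2; enqueue 8, 9, 1, 4 → queue [3, 12, 8, 9, 1, 4]
Visit 3; enqueue 7 → queue [12, 8, 9, 1, 4, 7]
Visit 12 → queue [8, 9, 1, 4, 7]
Visit 8; enqueue 5 → queue [9, 1, 4, 7, 5]
Visit 9; enqueue 11 → queue [1, 4, 7, 5, 11]
Visit 1 → queue [4, 7, 5, 11]
Visit 4 → queue [7, 5, 11]
Visit 7 → queue [5, 11]
Visit 5; enqueue 6, 10 → queue [11, 6, 10]
Visit 11 → queue [6, 10]
Visit 6 → queue [10]
Visit 10 → queue []

0 → 2 → 3 → 12 → 8 → 9 → 1 → 4 → 7 → 5 → 11 → 6 → 10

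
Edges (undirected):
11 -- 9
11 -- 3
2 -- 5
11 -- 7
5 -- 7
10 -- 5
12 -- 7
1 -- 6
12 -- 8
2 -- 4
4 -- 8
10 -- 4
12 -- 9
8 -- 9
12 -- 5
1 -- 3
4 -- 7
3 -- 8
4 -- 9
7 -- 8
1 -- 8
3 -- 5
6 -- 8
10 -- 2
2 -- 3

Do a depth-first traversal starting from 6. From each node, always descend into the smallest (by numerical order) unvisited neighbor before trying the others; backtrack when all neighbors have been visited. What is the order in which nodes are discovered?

6, 1, 3, 2, 4, 7, 5, 10, 12, 8, 9, 11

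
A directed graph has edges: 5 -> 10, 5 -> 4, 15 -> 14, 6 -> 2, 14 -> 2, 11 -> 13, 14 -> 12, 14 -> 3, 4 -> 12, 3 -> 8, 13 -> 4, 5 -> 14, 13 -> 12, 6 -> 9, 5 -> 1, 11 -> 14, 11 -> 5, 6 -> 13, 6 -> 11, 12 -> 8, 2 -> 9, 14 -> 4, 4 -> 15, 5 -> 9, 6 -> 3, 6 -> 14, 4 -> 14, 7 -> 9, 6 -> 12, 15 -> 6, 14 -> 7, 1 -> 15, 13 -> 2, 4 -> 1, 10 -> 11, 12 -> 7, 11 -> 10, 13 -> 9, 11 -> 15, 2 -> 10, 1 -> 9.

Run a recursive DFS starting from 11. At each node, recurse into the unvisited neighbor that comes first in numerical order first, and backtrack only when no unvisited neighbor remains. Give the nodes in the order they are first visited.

11, 5, 1, 9, 15, 6, 2, 10, 3, 8, 12, 7, 13, 4, 14

Visit 11
11 → 5
5 → 1
1 → 9
1 → 15
15 → 6
6 → 2
2 → 10
6 → 3
3 → 8
6 → 12
12 → 7
6 → 13
13 → 4
4 → 14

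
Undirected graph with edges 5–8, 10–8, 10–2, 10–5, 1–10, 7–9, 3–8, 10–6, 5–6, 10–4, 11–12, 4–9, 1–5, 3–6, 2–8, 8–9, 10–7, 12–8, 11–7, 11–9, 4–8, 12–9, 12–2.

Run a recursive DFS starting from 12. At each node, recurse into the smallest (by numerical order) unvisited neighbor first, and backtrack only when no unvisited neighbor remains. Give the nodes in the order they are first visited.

12 2 8 3 6 5 1 10 4 9 7 11

Visit 12
12 → 2
2 → 8
8 → 3
3 → 6
6 → 5
5 → 1
1 → 10
10 → 4
4 → 9
9 → 7
7 → 11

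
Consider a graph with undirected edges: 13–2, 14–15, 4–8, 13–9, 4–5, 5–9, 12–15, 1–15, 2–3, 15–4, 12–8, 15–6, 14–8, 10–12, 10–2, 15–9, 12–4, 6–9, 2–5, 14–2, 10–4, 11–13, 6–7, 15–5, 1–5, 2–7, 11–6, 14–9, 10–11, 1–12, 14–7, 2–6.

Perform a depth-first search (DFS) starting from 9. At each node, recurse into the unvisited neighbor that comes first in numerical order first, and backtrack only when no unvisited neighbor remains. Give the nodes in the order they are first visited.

9, 5, 1, 12, 4, 8, 14, 2, 3, 6, 7, 11, 10, 13, 15

Visit 9
9 → 5
5 → 1
1 → 12
12 → 4
4 → 8
8 → 14
14 → 2
2 → 3
2 → 6
6 → 7
6 → 11
11 → 10
11 → 13
6 → 15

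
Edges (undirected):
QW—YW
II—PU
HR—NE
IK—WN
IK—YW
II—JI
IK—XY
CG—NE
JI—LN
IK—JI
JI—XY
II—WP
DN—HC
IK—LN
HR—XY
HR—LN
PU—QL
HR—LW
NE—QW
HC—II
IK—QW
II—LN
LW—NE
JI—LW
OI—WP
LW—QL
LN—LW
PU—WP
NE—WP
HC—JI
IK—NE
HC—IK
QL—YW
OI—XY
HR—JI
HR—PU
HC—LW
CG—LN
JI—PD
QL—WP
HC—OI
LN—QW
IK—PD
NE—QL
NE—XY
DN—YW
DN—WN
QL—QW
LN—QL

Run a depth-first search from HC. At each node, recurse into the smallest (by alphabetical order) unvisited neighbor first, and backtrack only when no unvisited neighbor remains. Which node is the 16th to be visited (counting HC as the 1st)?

Visit HC
HC → DN
DN → WN
WN → IK
IK → JI
JI → HR
HR → LN
LN → CG
CG → NE
NE → LW
LW → QL
QL → PU
PU → II
II → WP
WP → OI
OI → XY
QL → QW
QW → YW
JI → PD

Visit order: HC, DN, WN, IK, JI, HR, LN, CG, NE, LW, QL, PU, II, WP, OI, XY, QW, YW, PD

XY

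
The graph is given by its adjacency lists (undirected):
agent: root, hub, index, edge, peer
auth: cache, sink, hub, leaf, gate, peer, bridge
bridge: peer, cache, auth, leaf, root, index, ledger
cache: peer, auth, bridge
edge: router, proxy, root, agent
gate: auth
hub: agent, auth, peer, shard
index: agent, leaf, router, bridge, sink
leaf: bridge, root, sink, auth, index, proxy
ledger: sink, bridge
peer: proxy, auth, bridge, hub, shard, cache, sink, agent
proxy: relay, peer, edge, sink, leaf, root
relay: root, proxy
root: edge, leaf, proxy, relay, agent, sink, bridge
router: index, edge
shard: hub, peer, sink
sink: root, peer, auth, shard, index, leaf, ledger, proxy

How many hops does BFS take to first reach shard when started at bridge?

2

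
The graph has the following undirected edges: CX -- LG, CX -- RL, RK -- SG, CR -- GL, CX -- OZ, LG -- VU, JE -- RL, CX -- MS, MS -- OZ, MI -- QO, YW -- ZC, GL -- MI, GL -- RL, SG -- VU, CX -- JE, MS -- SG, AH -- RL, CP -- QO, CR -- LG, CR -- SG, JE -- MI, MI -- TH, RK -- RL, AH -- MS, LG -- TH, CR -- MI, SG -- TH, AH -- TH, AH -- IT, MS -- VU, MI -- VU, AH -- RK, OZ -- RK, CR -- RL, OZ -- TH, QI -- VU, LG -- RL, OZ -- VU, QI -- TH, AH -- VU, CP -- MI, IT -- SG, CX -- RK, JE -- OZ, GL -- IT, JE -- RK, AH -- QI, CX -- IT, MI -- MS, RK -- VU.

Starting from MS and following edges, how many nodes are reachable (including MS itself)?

BFS from MS visits: MS, AH, CX, MI, OZ, SG, VU, IT, QI, RK, RL, TH, JE, LG, CP, CR, GL, QO
Reachable nodes: 18 of 20 total.

18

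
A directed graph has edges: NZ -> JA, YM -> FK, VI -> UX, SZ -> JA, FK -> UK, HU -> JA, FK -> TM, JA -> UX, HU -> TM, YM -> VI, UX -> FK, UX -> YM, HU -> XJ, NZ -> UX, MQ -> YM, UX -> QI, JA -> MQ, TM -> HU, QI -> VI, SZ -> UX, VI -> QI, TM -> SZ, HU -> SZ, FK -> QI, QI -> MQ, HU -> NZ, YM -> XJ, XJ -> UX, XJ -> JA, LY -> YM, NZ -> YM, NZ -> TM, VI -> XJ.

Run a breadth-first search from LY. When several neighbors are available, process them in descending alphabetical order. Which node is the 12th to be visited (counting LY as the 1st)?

Visit LY; enqueue YM → queue [YM]
Visit YM; enqueue XJ, VI, FK → queue [XJ, VI, FK]
Visit XJ; enqueue UX, JA → queue [VI, FK, UX, JA]
Visit VI; enqueue QI → queue [FK, UX, JA, QI]
Visit FK; enqueue UK, TM → queue [UX, JA, QI, UK, TM]
Visit UX → queue [JA, QI, UK, TM]
Visit JA; enqueue MQ → queue [QI, UK, TM, MQ]
Visit QI → queue [UK, TM, MQ]
Visit UK → queue [TM, MQ]
Visit TM; enqueue SZ, HU → queue [MQ, SZ, HU]
Visit MQ → queue [SZ, HU]
Visit SZ → queue [HU]
Visit HU; enqueue NZ → queue [NZ]
Visit NZ → queue []

Visit order: LY, YM, XJ, VI, FK, UX, JA, QI, UK, TM, MQ, SZ, HU, NZ

SZ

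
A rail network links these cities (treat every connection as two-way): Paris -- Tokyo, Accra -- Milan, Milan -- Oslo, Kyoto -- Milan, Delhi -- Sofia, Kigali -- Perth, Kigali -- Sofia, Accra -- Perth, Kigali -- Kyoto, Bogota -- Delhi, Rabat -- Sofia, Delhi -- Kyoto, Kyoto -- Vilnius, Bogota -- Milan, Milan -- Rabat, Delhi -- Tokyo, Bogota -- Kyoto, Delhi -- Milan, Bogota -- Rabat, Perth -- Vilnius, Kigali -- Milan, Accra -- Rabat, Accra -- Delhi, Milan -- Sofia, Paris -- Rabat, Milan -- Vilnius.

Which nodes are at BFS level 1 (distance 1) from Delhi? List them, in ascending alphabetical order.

Level 0: Delhi
Level 1: Accra, Bogota, Kyoto, Milan, Sofia, Tokyo
Level 2: Kigali, Oslo, Paris, Perth, Rabat, Vilnius

Accra, Bogota, Kyoto, Milan, Sofia, Tokyo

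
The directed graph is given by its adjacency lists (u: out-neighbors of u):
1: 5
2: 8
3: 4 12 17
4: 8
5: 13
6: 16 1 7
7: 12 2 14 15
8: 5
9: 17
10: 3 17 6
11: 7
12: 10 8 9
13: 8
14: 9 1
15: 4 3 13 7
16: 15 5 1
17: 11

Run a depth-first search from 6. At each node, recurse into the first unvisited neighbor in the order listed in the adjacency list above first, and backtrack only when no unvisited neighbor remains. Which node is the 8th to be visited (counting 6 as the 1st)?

Visit 6
6 → 16
16 → 15
15 → 4
4 → 8
8 → 5
5 → 13
15 → 3
3 → 12
12 → 10
10 → 17
17 → 11
11 → 7
7 → 2
7 → 14
14 → 9
14 → 1

Visit order: 6, 16, 15, 4, 8, 5, 13, 3, 12, 10, 17, 11, 7, 2, 14, 9, 1

3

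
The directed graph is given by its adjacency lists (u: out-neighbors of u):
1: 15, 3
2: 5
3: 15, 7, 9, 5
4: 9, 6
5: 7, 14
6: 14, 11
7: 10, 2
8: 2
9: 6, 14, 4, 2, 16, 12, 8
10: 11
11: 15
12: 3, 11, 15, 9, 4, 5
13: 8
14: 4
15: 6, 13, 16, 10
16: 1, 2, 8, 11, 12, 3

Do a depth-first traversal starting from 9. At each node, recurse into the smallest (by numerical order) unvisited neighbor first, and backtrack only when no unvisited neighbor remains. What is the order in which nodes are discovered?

Visit 9
9 → 2
2 → 5
5 → 7
7 → 10
10 → 11
11 → 15
15 → 6
6 → 14
14 → 4
15 → 13
13 → 8
15 → 16
16 → 1
1 → 3
16 → 12

9, 2, 5, 7, 10, 11, 15, 6, 14, 4, 13, 8, 16, 1, 3, 12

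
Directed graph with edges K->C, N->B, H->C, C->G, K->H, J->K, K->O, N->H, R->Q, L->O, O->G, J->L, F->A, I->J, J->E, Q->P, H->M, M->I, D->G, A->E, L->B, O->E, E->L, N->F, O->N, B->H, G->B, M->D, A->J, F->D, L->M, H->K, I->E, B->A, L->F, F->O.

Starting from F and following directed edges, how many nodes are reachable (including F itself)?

15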